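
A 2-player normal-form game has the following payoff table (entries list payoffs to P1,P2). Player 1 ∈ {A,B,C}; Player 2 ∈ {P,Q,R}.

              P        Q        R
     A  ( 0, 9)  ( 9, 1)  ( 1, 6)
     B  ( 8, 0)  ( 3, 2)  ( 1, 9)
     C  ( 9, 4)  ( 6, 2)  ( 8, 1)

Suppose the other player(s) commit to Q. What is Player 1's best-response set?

u_1(A vs Q) = 9
u_1(B vs Q) = 3
u_1(C vs Q) = 6
max payoff 9 at {A}

P1 best: {A}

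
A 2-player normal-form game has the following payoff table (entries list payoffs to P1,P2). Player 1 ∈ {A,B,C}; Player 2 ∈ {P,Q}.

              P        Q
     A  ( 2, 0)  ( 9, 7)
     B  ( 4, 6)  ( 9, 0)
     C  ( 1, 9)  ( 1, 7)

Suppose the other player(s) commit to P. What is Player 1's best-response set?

argmax u_1 = {B}

u_1(A vs P) = 2
u_1(B vs P) = 4
u_1(C vs P) = 1
max payoff 4 at {B}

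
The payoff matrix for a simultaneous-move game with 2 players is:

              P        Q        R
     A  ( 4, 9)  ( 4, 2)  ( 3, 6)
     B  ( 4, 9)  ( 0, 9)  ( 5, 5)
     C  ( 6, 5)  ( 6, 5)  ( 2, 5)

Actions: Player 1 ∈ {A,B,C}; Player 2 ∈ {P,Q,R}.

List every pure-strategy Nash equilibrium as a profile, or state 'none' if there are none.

NE set: (C,P), (C,Q)

(A,P): not NE [P1→C gives 6>4]
(A,Q): not NE [P1→C gives 6>4; P2→P gives 9>2]
(A,R): not NE [P1→B gives 5>3; P2→P gives 9>6]
(B,P): not NE [P1→C gives 6>4]
(B,Q): not NE [P1→C gives 6>0]
(B,R): not NE [P2→Q gives 9>5]
(C,P): NE
(C,Q): NE
(C,R): not NE [P1→B gives 5>2]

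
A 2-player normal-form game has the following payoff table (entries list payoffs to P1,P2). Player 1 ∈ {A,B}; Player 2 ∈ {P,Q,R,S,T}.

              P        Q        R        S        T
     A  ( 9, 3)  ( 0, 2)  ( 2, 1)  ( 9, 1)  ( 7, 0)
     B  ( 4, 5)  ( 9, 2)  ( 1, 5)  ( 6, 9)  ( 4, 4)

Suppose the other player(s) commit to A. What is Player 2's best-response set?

u_2(P vs A) = 3
u_2(Q vs A) = 2
u_2(R vs A) = 1
u_2(S vs A) = 1
u_2(T vs A) = 0
max payoff 3 at {P}

BR_2 = {P}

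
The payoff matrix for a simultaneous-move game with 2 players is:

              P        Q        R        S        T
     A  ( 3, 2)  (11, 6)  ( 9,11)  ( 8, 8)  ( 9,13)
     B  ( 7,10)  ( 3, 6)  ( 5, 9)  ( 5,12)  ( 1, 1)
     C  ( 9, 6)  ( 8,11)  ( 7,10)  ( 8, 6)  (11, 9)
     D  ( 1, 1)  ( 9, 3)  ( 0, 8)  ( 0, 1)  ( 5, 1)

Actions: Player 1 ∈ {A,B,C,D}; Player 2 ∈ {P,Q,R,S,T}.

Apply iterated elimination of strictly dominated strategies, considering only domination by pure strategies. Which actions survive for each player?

Survivors P1:{A,C} P2:{Q,R,T}

P1 drop B (C beats it: P:9>7 Q:8>3 R:7>5 S:8>5 T:11>1)
P1 drop D (A beats it: P:3>1 Q:11>9 R:9>0 S:8>0 T:9>5)
P2 drop P (Q beats it: A:6>2 C:11>6)
P2 drop S (R beats it: A:11>8 C:10>6)
P1→{A,C} P2→{Q,R,T}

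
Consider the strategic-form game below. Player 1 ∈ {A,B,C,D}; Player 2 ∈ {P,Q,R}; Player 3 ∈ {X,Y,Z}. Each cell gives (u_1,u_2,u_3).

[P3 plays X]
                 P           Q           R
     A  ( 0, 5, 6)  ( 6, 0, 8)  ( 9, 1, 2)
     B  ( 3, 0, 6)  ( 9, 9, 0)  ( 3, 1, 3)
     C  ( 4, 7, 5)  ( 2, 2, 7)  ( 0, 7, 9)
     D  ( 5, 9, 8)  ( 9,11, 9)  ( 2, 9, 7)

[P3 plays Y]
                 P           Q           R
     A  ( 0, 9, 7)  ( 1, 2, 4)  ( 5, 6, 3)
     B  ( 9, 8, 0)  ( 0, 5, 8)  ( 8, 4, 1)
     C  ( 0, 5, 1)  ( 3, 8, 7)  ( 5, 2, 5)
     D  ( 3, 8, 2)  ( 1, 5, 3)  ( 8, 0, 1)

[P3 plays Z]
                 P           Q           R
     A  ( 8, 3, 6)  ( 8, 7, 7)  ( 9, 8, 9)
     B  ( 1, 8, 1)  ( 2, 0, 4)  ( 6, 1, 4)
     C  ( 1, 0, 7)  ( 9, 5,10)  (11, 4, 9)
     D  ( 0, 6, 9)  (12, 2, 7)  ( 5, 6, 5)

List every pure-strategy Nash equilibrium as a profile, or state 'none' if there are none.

NE set: (D,Q,X)

(A,P,X): not NE [P1→D gives 5>0; P3→Y gives 7>6]
(A,P,Y): not NE [P1→B gives 9>0]
(A,P,Z): not NE [P2→R gives 8>3; P3→Y gives 7>6]
(A,Q,X): not NE [P1→D gives 9>6; P2→P gives 5>0]
(A,Q,Y): not NE [P1→C gives 3>1; P2→P gives 9>2; P3→X gives 8>4]
(A,Q,Z): not NE [P1→D gives 12>8; P2→R gives 8>7; P3→X gives 8>7]
(A,R,X): not NE [P2→P gives 5>1; P3→Z gives 9>2]
(A,R,Y): not NE [P1→D gives 8>5; P2→P gives 9>6; P3→Z gives 9>3]
(A,R,Z): not NE [P1→C gives 11>9]
(B,P,X): not NE [P1→D gives 5>3; P2→Q gives 9>0]
(B,P,Y): not NE [P3→X gives 6>0]
(B,P,Z): not NE [P1→A gives 8>1; P3→X gives 6>1]
(B,Q,X): not NE [P3→Y gives 8>0]
(B,Q,Y): not NE [P1→C gives 3>0; P2→P gives 8>5]
(B,Q,Z): not NE [P1→D gives 12>2; P2→P gives 8>0; P3→Y gives 8>4]
(B,R,X): not NE [P1→A gives 9>3; P2→Q gives 9>1; P3→Z gives 4>3]
(B,R,Y): not NE [P2→P gives 8>4; P3→Z gives 4>1]
(B,R,Z): not NE [P1→C gives 11>6; P2→P gives 8>1]
(C,P,X): not NE [P1→D gives 5>4; P3→Z gives 7>5]
(C,P,Y): not NE [P1→B gives 9>0; P2→Q gives 8>5; P3→Z gives 7>1]
(C,P,Z): not NE [P1→A gives 8>1; P2→Q gives 5>0]
(C,Q,X): not NE [P1→D gives 9>2; P2→R gives 7>2; P3→Z gives 10>7]
(C,Q,Y): not NE [P3→Z gives 10>7]
(C,Q,Z): not NE [P1→D gives 12>9]
(C,R,X): not NE [P1→A gives 9>0]
(C,R,Y): not NE [P1→D gives 8>5; P2→Q gives 8>2; P3→Z gives 9>5]
(C,R,Z): not NE [P2→Q gives 5>4]
(D,P,X): not NE [P2→Q gives 11>9; P3→Z gives 9>8]
(D,P,Y): not NE [P1→B gives 9>3; P3→Z gives 9>2]
(D,P,Z): not NE [P1→A gives 8>0]
(D,Q,X): NE
(D,Q,Y): not NE [P1→C gives 3>1; P2→P gives 8>5; P3→X gives 9>3]
(D,Q,Z): not NE [P2→R gives 6>2; P3→X gives 9>7]
(D,R,X): not NE [P1→A gives 9>2; P2→Q gives 11>9]
(D,R,Y): not NE [P2→P gives 8>0; P3→X gives 7>1]
(D,R,Z): not NE [P1→C gives 11>5; P3→X gives 7>5]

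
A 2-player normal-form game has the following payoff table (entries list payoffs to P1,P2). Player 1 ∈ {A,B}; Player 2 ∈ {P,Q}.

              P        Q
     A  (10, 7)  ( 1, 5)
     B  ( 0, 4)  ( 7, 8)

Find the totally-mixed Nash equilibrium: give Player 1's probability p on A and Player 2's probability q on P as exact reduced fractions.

p=2/3, q=3/8

P1 indiff ⇒ q·10+(1-q)·1 = q·0+(1-q)·7 ⇒ q(10) = (1-q)(6) ⇒ q = 3/8
P2 indiff ⇒ p·7+(1-p)·4 = p·5+(1-p)·8 ⇒ p(2) = (1-p)(4) ⇒ p = 2/3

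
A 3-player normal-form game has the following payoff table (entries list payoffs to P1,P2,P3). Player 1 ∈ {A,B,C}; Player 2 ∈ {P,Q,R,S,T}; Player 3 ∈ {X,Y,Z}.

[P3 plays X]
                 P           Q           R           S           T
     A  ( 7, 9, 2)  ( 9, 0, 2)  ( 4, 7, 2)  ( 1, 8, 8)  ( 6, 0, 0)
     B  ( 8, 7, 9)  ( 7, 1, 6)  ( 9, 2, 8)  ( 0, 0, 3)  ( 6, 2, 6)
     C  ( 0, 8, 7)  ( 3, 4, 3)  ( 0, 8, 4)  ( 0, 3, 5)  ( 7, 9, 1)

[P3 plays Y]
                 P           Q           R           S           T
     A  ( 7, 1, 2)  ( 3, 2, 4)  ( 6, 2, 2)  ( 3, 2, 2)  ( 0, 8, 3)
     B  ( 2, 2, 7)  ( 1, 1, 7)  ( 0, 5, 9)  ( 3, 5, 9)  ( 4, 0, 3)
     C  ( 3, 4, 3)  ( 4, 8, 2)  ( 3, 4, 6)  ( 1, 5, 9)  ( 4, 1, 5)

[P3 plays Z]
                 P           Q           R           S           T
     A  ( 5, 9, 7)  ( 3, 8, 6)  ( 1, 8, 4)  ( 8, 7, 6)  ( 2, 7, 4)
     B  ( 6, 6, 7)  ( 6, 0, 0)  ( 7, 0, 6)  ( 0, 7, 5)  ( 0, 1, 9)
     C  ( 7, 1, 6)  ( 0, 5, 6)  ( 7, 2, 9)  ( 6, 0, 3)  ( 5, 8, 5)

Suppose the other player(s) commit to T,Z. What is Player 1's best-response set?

BR_1 = {C}

u_1(A vs T,Z) = 2
u_1(B vs T,Z) = 0
u_1(C vs T,Z) = 5
max payoff 5 at {C}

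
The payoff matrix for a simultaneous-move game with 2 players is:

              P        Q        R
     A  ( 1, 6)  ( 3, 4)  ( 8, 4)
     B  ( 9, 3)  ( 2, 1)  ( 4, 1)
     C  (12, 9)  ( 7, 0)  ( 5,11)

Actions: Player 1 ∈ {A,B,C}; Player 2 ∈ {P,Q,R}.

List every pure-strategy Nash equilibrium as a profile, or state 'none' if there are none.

(A,P): not NE [P1→C gives 12>1]
(A,Q): not NE [P1→C gives 7>3; P2→P gives 6>4]
(A,R): not NE [P2→P gives 6>4]
(B,P): not NE [P1→C gives 12>9]
(B,Q): not NE [P1→C gives 7>2; P2→P gives 3>1]
(B,R): not NE [P1→A gives 8>4; P2→P gives 3>1]
(C,P): not NE [P2→R gives 11>9]
(C,Q): not NE [P2→R gives 11>0]
(C,R): not NE [P1→A gives 8>5]

Equilibria: none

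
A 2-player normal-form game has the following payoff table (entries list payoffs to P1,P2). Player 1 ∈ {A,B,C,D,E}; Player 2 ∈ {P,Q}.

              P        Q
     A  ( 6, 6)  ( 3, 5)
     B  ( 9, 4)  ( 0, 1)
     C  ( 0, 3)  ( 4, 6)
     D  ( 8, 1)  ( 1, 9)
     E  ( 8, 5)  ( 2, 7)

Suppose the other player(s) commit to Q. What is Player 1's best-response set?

u_1(A vs Q) = 3
u_1(B vs Q) = 0
u_1(C vs Q) = 4
u_1(D vs Q) = 1
u_1(E vs Q) = 2
max payoff 4 at {C}

argmax u_1 = {C}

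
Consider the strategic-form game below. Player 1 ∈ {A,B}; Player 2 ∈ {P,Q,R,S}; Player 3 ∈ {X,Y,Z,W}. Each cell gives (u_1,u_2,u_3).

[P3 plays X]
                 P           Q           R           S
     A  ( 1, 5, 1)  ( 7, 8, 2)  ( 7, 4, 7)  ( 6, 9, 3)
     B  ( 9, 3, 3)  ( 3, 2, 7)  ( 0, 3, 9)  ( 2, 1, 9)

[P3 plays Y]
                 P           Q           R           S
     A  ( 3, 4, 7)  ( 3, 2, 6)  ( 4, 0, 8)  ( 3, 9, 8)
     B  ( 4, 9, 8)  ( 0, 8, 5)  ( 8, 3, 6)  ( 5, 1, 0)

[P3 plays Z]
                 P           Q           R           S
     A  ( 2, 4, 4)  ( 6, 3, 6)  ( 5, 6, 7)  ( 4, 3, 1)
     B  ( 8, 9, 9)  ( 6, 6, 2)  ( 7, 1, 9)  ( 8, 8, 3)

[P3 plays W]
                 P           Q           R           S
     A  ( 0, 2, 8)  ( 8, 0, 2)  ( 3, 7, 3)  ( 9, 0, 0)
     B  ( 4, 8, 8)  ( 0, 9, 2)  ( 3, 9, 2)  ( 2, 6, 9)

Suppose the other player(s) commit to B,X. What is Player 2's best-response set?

P2 best: {P,R}

u_2(P vs B,X) = 3
u_2(Q vs B,X) = 2
u_2(R vs B,X) = 3
u_2(S vs B,X) = 1
max payoff 3 at {P,R}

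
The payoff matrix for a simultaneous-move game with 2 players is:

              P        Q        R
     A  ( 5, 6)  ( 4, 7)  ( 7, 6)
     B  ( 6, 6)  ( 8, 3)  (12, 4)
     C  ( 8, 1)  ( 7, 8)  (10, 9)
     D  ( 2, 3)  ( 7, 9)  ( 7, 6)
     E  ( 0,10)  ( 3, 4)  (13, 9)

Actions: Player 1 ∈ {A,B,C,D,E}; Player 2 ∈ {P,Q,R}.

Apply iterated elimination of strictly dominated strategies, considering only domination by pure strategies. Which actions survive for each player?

IESDS → P1:{B,C,E} P2:{P,R}

P1 drop A (B beats it: P:6>5 Q:8>4 R:12>7)
P1 drop D (B beats it: P:6>2 Q:8>7 R:12>7)
P2 drop Q (R beats it: B:4>3 C:9>8 E:9>4)
P1→{B,C,E} P2→{P,R}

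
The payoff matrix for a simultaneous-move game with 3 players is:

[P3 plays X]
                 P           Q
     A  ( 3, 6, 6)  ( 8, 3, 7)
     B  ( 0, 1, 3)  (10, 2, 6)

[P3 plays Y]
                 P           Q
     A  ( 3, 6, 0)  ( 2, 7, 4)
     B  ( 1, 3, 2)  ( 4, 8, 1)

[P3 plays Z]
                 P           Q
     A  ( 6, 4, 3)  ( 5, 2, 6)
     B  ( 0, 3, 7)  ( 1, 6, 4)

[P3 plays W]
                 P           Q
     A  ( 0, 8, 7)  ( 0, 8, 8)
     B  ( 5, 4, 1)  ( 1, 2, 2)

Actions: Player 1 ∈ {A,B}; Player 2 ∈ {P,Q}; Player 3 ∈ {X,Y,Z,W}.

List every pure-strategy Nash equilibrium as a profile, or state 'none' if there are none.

Nash profiles: (B,Q,X)

(A,P,X): not NE [P3→W gives 7>6]
(A,P,Y): not NE [P2→Q gives 7>6; P3→W gives 7>0]
(A,P,Z): not NE [P3→W gives 7>3]
(A,P,W): not NE [P1→B gives 5>0]
(A,Q,X): not NE [P1→B gives 10>8; P2→P gives 6>3; P3→W gives 8>7]
(A,Q,Y): not NE [P1→B gives 4>2; P3→W gives 8>4]
(A,Q,Z): not NE [P2→P gives 4>2; P3→W gives 8>6]
(A,Q,W): not NE [P1→B gives 1>0]
(B,P,X): not NE [P1→A gives 3>0; P2→Q gives 2>1; P3→Z gives 7>3]
(B,P,Y): not NE [P1→A gives 3>1; P2→Q gives 8>3; P3→Z gives 7>2]
(B,P,Z): not NE [P1→A gives 6>0; P2→Q gives 6>3]
(B,P,W): not NE [P3→Z gives 7>1]
(B,Q,X): NE
(B,Q,Y): not NE [P3→X gives 6>1]
(B,Q,Z): not NE [P1→A gives 5>1; P3→X gives 6>4]
(B,Q,W): not NE [P2→P gives 4>2; P3→X gives 6>2]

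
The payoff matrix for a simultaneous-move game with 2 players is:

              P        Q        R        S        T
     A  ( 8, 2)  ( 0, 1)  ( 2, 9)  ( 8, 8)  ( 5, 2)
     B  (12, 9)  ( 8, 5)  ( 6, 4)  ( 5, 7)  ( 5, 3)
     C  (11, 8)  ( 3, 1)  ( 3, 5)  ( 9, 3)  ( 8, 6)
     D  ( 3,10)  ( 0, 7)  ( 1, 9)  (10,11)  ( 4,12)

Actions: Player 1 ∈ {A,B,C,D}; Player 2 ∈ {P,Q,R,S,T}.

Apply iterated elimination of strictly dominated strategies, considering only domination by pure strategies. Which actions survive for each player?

P1 drop A (C beats it: P:11>8 Q:3>0 R:3>2 S:9>8 T:8>5)
P2 drop Q (P beats it: B:9>5 C:8>1 D:10>7)
P2 drop R (P beats it: B:9>4 C:8>5 D:10>9)
P1→{B,C,D} P2→{P,S,T}

Remaining: P1:{B,C,D} P2:{P,S,T}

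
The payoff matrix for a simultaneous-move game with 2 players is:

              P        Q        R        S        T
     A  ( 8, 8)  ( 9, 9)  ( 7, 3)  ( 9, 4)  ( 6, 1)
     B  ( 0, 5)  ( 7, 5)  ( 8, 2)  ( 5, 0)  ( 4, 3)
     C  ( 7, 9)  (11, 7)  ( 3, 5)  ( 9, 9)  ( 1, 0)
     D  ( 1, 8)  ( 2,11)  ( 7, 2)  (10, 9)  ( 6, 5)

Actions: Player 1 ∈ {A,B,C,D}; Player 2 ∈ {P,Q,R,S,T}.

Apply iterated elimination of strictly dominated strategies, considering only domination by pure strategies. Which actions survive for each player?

P2 drop R (P beats it: A:8>3 B:5>2 C:9>5 D:8>2)
P1 drop B (A beats it: P:8>0 Q:9>7 S:9>5 T:6>4)
P2 drop T (P beats it: A:8>1 C:9>0 D:8>5)
P1→{A,C,D} P2→{P,Q,S}

IESDS → P1:{A,C,D} P2:{P,Q,S}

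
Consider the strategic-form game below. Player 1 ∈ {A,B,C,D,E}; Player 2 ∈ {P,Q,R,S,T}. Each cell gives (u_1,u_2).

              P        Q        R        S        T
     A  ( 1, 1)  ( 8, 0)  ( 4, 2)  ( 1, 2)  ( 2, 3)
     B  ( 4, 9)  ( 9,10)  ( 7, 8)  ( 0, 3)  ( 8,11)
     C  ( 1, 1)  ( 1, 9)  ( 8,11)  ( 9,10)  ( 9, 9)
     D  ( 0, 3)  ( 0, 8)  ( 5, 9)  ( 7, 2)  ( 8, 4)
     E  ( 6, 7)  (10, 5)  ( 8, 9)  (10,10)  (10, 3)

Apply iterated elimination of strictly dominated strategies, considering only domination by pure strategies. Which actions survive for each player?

P1 drop A (E beats it: P:6>1 Q:10>8 R:8>4 S:10>1 T:10>2)
P1 drop B (E beats it: P:6>4 Q:10>9 R:8>7 S:10>0 T:10>8)
P1 drop D (C beats it: P:1>0 Q:1>0 R:8>5 S:9>7 T:9>8)
P2 drop P (R beats it: C:11>1 E:9>7)
P2 drop Q (R beats it: C:11>9 E:9>5)
P2 drop T (R beats it: C:11>9 E:9>3)
P1→{C,E} P2→{R,S}

Remaining: P1:{C,E} P2:{R,S}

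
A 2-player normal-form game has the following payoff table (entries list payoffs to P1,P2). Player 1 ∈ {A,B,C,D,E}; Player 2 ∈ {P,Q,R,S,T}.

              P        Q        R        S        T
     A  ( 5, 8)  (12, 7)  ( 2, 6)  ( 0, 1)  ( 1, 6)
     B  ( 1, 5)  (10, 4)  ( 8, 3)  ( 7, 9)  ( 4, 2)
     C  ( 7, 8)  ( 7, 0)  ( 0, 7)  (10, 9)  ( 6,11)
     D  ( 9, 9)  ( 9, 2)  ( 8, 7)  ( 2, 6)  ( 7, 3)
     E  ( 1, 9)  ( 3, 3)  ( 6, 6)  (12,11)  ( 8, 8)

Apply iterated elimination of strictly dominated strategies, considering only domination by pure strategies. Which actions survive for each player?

P2 drop Q (P beats it: A:8>7 B:5>4 C:8>0 D:9>2 E:9>3)
P1 drop A (D beats it: P:9>5 R:8>2 S:2>0 T:7>1)
P2 drop R (P beats it: B:5>3 C:8>7 D:9>7 E:9>6)
P1 drop B (C beats it: P:7>1 S:10>7 T:6>4)
P1→{C,D,E} P2→{P,S,T}

IESDS → P1:{C,D,E} P2:{P,S,T}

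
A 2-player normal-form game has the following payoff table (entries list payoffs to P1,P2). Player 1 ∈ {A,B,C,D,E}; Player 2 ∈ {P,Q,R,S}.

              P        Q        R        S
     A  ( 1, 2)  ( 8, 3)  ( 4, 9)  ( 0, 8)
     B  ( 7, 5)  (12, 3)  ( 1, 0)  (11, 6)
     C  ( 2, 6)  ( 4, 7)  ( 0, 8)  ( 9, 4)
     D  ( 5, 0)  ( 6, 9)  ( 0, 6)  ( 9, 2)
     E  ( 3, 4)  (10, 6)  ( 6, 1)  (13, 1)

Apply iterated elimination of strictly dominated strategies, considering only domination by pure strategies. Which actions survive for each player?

Remaining: P1:{B,E} P2:{P,Q,S}

P1 drop A (E beats it: P:3>1 Q:10>8 R:6>4 S:13>0)
P1 drop C (B beats it: P:7>2 Q:12>4 R:1>0 S:11>9)
P1 drop D (B beats it: P:7>5 Q:12>6 R:1>0 S:11>9)
P2 drop R (P beats it: B:5>0 E:4>1)
P1→{B,E} P2→{P,Q,S}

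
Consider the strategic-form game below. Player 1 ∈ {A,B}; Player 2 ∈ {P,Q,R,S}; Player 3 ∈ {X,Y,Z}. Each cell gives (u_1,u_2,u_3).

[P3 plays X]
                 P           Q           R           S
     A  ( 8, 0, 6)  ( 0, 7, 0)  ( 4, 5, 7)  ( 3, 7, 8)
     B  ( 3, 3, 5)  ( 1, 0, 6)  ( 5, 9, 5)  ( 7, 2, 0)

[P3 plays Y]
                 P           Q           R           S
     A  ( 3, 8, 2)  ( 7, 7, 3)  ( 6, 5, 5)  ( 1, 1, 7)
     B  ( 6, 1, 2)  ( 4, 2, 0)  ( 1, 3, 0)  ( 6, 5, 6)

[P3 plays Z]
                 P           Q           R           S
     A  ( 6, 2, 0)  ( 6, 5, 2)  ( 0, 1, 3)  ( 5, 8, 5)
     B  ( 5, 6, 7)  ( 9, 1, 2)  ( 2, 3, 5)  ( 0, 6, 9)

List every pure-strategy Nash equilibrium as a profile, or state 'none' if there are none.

(A,P,X): not NE [P2→S gives 7>0]
(A,P,Y): not NE [P1→B gives 6>3; P3→X gives 6>2]
(A,P,Z): not NE [P2→S gives 8>2; P3→X gives 6>0]
(A,Q,X): not NE [P1→B gives 1>0; P3→Y gives 3>0]
(A,Q,Y): not NE [P2→P gives 8>7]
(A,Q,Z): not NE [P1→B gives 9>6; P2→S gives 8>5; P3→Y gives 3>2]
(A,R,X): not NE [P1→B gives 5>4; P2→S gives 7>5]
(A,R,Y): not NE [P2→P gives 8>5; P3→X gives 7>5]
(A,R,Z): not NE [P1→B gives 2>0; P2→S gives 8>1; P3→X gives 7>3]
(A,S,X): not NE [P1→B gives 7>3]
(A,S,Y): not NE [P1→B gives 6>1; P2→P gives 8>1; P3→X gives 8>7]
(A,S,Z): not NE [P3→X gives 8>5]
(B,P,X): not NE [P1→A gives 8>3; P2→R gives 9>3; P3→Z gives 7>5]
(B,P,Y): not NE [P2→S gives 5>1; P3→Z gives 7>2]
(B,P,Z): not NE [P1→A gives 6>5]
(B,Q,X): not NE [P2→R gives 9>0]
(B,Q,Y): not NE [P1→A gives 7>4; P2→S gives 5>2; P3→X gives 6>0]
(B,Q,Z): not NE [P2→S gives 6>1; P3→X gives 6>2]
(B,R,X): NE
(B,R,Y): not NE [P1→A gives 6>1; P2→S gives 5>3; P3→Z gives 5>0]
(B,R,Z): not NE [P2→S gives 6>3]
(B,S,X): not NE [P2→R gives 9>2; P3→Z gives 9>0]
(B,S,Y): not NE [P3→Z gives 9>6]
(B,S,Z): not NE [P1→A gives 5>0]

NE set: (B,R,X)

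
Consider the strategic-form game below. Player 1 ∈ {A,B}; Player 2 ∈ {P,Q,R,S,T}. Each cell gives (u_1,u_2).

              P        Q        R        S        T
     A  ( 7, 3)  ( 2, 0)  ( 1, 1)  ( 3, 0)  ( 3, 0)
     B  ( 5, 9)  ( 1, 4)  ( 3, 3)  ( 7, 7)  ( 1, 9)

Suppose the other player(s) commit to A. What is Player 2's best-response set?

BR_2 = {P}

u_2(P vs A) = 3
u_2(Q vs A) = 0
u_2(R vs A) = 1
u_2(S vs A) = 0
u_2(T vs A) = 0
max payoff 3 at {P}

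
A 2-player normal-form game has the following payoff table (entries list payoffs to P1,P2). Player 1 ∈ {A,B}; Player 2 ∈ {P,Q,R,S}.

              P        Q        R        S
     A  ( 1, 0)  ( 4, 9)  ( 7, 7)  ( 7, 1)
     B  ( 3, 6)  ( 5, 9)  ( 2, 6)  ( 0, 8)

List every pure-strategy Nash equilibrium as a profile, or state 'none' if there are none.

(A,P): not NE [P1→B gives 3>1; P2→Q gives 9>0]
(A,Q): not NE [P1→B gives 5>4]
(A,R): not NE [P2→Q gives 9>7]
(A,S): not NE [P2→Q gives 9>1]
(B,P): not NE [P2→Q gives 9>6]
(B,Q): NE
(B,R): not NE [P1→A gives 7>2; P2→Q gives 9>6]
(B,S): not NE [P1→A gives 7>0; P2→Q gives 9>8]

NE set: (B,Q)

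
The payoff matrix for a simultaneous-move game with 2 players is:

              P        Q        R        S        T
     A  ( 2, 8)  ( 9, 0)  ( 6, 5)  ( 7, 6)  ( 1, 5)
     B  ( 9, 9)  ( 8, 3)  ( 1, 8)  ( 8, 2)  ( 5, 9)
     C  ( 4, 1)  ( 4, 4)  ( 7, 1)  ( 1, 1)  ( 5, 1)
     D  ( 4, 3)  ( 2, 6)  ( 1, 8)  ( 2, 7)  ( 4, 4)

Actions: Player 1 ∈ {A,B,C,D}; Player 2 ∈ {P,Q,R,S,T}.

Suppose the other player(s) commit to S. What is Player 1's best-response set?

u_1(A vs S) = 7
u_1(B vs S) = 8
u_1(C vs S) = 1
u_1(D vs S) = 2
max payoff 8 at {B}

BR_1 = {B}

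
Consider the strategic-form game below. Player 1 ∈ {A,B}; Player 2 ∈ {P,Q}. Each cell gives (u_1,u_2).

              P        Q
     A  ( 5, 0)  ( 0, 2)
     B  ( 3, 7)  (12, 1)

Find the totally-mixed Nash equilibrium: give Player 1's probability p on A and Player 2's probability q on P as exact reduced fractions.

(p,q) = (3/4, 6/7)

P1 indiff ⇒ q·5+(1-q)·0 = q·3+(1-q)·12 ⇒ q(2) = (1-q)(12) ⇒ q = 6/7
P2 indiff ⇒ p·0+(1-p)·7 = p·2+(1-p)·1 ⇒ p(-2) = (1-p)(-6) ⇒ p = 3/4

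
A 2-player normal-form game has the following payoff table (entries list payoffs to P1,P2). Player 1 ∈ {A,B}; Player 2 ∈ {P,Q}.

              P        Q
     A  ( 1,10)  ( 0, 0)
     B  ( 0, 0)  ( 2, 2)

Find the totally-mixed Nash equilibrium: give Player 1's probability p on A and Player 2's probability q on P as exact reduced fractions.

P1 indiff ⇒ q·1+(1-q)·0 = q·0+(1-q)·2 ⇒ q(1) = (1-q)(2) ⇒ q = 2/3
P2 indiff ⇒ p·10+(1-p)·0 = p·0+(1-p)·2 ⇒ p(10) = (1-p)(2) ⇒ p = 1/6

(p,q) = (1/6, 2/3)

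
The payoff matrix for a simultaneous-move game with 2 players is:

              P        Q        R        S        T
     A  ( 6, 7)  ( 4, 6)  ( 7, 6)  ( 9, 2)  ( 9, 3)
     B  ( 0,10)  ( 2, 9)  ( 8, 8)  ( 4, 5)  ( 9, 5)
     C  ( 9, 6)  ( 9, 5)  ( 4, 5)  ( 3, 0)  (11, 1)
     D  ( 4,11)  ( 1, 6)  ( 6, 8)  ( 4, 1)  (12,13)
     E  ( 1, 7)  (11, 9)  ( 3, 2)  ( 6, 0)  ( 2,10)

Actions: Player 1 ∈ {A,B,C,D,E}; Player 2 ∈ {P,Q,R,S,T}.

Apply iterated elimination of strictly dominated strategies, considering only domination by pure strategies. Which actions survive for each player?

P2 drop R (P beats it: A:7>6 B:10>8 C:6>5 D:11>8 E:7>2)
P2 drop S (P beats it: A:7>2 B:10>5 C:6>0 D:11>1 E:7>0)
P1 drop A (C beats it: P:9>6 Q:9>4 T:11>9)
P1 drop B (C beats it: P:9>0 Q:9>2 T:11>9)
P1→{C,D,E} P2→{P,Q,T}

IESDS → P1:{C,D,E} P2:{P,Q,T}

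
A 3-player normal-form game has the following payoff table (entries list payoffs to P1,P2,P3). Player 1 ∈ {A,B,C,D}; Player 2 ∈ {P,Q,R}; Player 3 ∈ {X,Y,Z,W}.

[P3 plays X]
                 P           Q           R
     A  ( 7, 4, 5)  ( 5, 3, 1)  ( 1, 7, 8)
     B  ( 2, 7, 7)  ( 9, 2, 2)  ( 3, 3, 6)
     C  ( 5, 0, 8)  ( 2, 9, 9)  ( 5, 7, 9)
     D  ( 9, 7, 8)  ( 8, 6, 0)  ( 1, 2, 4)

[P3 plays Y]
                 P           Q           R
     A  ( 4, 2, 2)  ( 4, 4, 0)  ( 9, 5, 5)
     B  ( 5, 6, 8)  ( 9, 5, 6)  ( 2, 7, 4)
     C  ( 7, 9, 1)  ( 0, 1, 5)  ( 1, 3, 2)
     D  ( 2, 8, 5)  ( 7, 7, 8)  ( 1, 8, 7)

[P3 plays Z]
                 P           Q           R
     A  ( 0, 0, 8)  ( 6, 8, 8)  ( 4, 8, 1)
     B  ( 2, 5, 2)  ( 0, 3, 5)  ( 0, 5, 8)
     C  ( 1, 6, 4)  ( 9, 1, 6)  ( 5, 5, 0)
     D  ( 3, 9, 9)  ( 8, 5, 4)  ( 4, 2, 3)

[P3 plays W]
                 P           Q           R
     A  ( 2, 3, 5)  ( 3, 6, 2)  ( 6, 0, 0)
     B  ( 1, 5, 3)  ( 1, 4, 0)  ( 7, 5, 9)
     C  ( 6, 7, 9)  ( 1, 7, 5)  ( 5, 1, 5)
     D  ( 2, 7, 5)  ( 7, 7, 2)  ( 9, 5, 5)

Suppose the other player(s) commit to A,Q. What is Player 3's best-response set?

argmax u_3 = {Z}

u_3(X vs A,Q) = 1
u_3(Y vs A,Q) = 0
u_3(Z vs A,Q) = 8
u_3(W vs A,Q) = 2
max payoff 8 at {Z}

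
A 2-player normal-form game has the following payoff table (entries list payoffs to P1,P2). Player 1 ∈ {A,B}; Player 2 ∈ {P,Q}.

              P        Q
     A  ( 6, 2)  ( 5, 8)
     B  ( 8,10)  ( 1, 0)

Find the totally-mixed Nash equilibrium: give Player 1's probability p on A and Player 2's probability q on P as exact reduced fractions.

P1 indiff ⇒ q·6+(1-q)·5 = q·8+(1-q)·1 ⇒ q(-2) = (1-q)(-4) ⇒ q = 2/3
P2 indiff ⇒ p·2+(1-p)·10 = p·8+(1-p)·0 ⇒ p(-6) = (1-p)(-10) ⇒ p = 5/8

p=5/8, q=2/3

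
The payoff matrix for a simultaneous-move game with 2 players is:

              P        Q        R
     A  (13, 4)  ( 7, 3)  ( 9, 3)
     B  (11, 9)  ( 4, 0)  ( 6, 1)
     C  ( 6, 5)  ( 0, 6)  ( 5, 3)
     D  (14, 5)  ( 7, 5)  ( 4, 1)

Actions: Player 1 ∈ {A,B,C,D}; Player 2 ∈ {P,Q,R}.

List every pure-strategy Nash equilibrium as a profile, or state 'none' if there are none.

Nash profiles: (D,P), (D,Q)

(A,P): not NE [P1→D gives 14>13]
(A,Q): not NE [P2→P gives 4>3]
(A,R): not NE [P2→P gives 4>3]
(B,P): not NE [P1→D gives 14>11]
(B,Q): not NE [P1→D gives 7>4; P2→P gives 9>0]
(B,R): not NE [P1→A gives 9>6; P2→P gives 9>1]
(C,P): not NE [P1→D gives 14>6; P2→Q gives 6>5]
(C,Q): not NE [P1→D gives 7>0]
(C,R): not NE [P1→A gives 9>5; P2→Q gives 6>3]
(D,P): NE
(D,Q): NE
(D,R): not NE [P1→A gives 9>4; P2→Q gives 5>1]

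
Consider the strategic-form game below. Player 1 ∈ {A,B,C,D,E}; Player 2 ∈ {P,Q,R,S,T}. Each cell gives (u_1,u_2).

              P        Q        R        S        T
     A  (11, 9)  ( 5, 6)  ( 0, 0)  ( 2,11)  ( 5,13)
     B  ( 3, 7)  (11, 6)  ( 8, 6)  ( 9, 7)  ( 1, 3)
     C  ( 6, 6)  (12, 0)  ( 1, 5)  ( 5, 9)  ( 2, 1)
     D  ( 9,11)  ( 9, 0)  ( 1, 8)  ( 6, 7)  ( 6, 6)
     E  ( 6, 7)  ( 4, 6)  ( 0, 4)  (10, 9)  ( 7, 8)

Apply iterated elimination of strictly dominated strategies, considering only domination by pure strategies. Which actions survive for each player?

P2 drop Q (P beats it: A:9>6 B:7>6 C:6>0 D:11>0 E:7>6)
P2 drop R (P beats it: A:9>0 B:7>6 C:6>5 D:11>8 E:7>4)
P1 drop B (E beats it: P:6>3 S:10>9 T:7>1)
P1 drop C (D beats it: P:9>6 S:6>5 T:6>2)
P1→{A,D,E} P2→{P,S,T}

Survivors P1:{A,D,E} P2:{P,S,T}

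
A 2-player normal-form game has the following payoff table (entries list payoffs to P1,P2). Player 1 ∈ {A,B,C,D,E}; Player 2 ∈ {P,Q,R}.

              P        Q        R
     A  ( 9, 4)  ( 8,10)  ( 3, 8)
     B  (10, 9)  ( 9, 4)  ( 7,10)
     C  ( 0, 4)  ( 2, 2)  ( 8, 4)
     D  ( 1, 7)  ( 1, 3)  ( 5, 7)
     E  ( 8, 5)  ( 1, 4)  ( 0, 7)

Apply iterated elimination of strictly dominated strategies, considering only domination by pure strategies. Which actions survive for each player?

Survivors P1:{B,C} P2:{P,R}

P1 drop A (B beats it: P:10>9 Q:9>8 R:7>3)
P1 drop D (B beats it: P:10>1 Q:9>1 R:7>5)
P1 drop E (B beats it: P:10>8 Q:9>1 R:7>0)
P2 drop Q (P beats it: B:9>4 C:4>2)
P1→{B,C} P2→{P,R}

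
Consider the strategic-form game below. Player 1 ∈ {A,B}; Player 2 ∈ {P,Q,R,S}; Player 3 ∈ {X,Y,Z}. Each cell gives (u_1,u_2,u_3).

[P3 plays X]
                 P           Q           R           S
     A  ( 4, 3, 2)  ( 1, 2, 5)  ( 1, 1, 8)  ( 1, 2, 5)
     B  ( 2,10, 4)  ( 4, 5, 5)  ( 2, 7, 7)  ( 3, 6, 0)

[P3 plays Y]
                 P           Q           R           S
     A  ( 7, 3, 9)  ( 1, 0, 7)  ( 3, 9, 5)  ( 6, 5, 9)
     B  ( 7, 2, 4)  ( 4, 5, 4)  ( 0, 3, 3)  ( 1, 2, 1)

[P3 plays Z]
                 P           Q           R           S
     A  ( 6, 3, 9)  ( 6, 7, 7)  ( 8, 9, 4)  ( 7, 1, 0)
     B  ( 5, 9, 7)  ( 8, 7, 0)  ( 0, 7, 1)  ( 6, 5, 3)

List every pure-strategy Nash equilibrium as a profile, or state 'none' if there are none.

No pure NE.

(A,P,X): not NE [P3→Z gives 9>2]
(A,P,Y): not NE [P2→R gives 9>3]
(A,P,Z): not NE [P2→R gives 9>3]
(A,Q,X): not NE [P1→B gives 4>1; P2→P gives 3>2; P3→Z gives 7>5]
(A,Q,Y): not NE [P1→B gives 4>1; P2→R gives 9>0]
(A,Q,Z): not NE [P1→B gives 8>6; P2→R gives 9>7]
(A,R,X): not NE [P1→B gives 2>1; P2→P gives 3>1]
(A,R,Y): not NE [P3→X gives 8>5]
(A,R,Z): not NE [P3→X gives 8>4]
(A,S,X): not NE [P1→B gives 3>1; P2→P gives 3>2; P3→Y gives 9>5]
(A,S,Y): not NE [P2→R gives 9>5]
(A,S,Z): not NE [P2→R gives 9>1; P3→Y gives 9>0]
(B,P,X): not NE [P1→A gives 4>2; P3→Z gives 7>4]
(B,P,Y): not NE [P2→Q gives 5>2; P3→Z gives 7>4]
(B,P,Z): not NE [P1→A gives 6>5]
(B,Q,X): not NE [P2→P gives 10>5]
(B,Q,Y): not NE [P3→X gives 5>4]
(B,Q,Z): not NE [P2→P gives 9>7; P3→X gives 5>0]
(B,R,X): not NE [P2→P gives 10>7]
(B,R,Y): not NE [P1→A gives 3>0; P2→Q gives 5>3; P3→X gives 7>3]
(B,R,Z): not NE [P1→A gives 8>0; P2→P gives 9>7; P3→X gives 7>1]
(B,S,X): not NE [P2→P gives 10>6; P3→Z gives 3>0]
(B,S,Y): not NE [P1→A gives 6>1; P2→Q gives 5>2; P3→Z gives 3>1]
(B,S,Z): not NE [P1→A gives 7>6; P2→P gives 9>5]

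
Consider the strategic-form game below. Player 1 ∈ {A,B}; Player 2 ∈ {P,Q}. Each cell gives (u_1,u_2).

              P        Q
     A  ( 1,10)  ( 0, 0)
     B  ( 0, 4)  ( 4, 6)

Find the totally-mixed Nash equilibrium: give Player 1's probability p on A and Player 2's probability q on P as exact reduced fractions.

p=1/6, q=4/5

P1 indiff ⇒ q·1+(1-q)·0 = q·0+(1-q)·4 ⇒ q(1) = (1-q)(4) ⇒ q = 4/5
P2 indiff ⇒ p·10+(1-p)·4 = p·0+(1-p)·6 ⇒ p(10) = (1-p)(2) ⇒ p = 1/6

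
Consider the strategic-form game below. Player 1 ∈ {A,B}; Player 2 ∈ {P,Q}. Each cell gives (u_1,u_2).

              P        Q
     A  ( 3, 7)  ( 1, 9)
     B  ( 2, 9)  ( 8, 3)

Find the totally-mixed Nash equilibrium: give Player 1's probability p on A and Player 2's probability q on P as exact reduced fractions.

(p,q) = (3/4, 7/8)

P1 indiff ⇒ q·3+(1-q)·1 = q·2+(1-q)·8 ⇒ q(1) = (1-q)(7) ⇒ q = 7/8
P2 indiff ⇒ p·7+(1-p)·9 = p·9+(1-p)·3 ⇒ p(-2) = (1-p)(-6) ⇒ p = 3/4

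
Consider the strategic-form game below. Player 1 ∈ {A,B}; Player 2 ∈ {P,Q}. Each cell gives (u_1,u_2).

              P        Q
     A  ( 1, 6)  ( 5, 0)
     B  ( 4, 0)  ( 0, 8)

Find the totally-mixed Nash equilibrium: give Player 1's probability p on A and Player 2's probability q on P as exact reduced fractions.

P1 mixes 4/7 on A; P2 mixes 5/8 on P

P1 indiff ⇒ q·1+(1-q)·5 = q·4+(1-q)·0 ⇒ q(-3) = (1-q)(-5) ⇒ q = 5/8
P2 indiff ⇒ p·6+(1-p)·0 = p·0+(1-p)·8 ⇒ p(6) = (1-p)(8) ⇒ p = 4/7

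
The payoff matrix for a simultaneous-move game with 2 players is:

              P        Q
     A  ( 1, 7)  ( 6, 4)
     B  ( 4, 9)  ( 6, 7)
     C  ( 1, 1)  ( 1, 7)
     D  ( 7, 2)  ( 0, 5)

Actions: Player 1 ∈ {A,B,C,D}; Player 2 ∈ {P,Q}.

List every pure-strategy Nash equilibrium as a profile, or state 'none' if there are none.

No pure NE.

(A,P): not NE [P1→D gives 7>1]
(A,Q): not NE [P2→P gives 7>4]
(B,P): not NE [P1→D gives 7>4]
(B,Q): not NE [P2→P gives 9>7]
(C,P): not NE [P1→D gives 7>1; P2→Q gives 7>1]
(C,Q): not NE [P1→B gives 6>1]
(D,P): not NE [P2→Q gives 5>2]
(D,Q): not NE [P1→B gives 6>0]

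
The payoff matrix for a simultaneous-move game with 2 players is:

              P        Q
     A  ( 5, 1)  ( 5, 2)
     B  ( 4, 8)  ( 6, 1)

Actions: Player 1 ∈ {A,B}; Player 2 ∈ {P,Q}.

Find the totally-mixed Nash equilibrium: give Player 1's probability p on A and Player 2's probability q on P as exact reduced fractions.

P1 mixes 7/8 on A; P2 mixes 1/2 on P

P1 indiff ⇒ q·5+(1-q)·5 = q·4+(1-q)·6 ⇒ q(1) = (1-q)(1) ⇒ q = 1/2
P2 indiff ⇒ p·1+(1-p)·8 = p·2+(1-p)·1 ⇒ p(-1) = (1-p)(-7) ⇒ p = 7/8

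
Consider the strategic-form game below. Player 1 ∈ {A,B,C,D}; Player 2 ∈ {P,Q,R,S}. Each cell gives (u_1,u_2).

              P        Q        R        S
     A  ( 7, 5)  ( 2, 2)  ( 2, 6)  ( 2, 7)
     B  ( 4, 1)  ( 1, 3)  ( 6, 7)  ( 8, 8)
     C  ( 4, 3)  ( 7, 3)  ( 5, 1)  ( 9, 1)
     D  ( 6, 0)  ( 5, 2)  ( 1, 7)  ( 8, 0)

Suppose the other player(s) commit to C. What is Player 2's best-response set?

u_2(P vs C) = 3
u_2(Q vs C) = 3
u_2(R vs C) = 1
u_2(S vs C) = 1
max payoff 3 at {P,Q}

P2 best: {P,Q}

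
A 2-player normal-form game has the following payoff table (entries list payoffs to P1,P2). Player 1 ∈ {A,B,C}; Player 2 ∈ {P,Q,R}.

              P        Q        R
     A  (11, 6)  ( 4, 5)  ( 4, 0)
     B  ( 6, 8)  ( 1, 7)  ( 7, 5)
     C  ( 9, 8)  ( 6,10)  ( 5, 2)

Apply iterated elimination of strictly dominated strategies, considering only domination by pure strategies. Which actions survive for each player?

IESDS → P1:{A,C} P2:{P,Q}

P2 drop R (P beats it: A:6>0 B:8>5 C:8>2)
P1 drop B (A beats it: P:11>6 Q:4>1)
P1→{A,C} P2→{P,Q}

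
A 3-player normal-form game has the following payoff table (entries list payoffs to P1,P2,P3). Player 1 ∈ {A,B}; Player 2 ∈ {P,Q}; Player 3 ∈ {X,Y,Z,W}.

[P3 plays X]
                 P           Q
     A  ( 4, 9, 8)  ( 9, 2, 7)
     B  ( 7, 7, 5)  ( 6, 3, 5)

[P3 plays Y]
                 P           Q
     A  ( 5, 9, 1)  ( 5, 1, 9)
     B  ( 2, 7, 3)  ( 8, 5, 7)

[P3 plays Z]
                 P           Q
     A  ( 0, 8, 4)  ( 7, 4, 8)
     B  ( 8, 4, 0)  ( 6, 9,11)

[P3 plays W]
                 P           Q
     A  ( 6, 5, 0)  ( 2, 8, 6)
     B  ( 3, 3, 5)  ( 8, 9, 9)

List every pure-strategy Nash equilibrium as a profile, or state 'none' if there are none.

(A,P,X): not NE [P1→B gives 7>4]
(A,P,Y): not NE [P3→X gives 8>1]
(A,P,Z): not NE [P1→B gives 8>0; P3→X gives 8>4]
(A,P,W): not NE [P2→Q gives 8>5; P3→X gives 8>0]
(A,Q,X): not NE [P2→P gives 9>2; P3→Y gives 9>7]
(A,Q,Y): not NE [P1→B gives 8>5; P2→P gives 9>1]
(A,Q,Z): not NE [P2→P gives 8>4; P3→Y gives 9>8]
(A,Q,W): not NE [P1→B gives 8>2; P3→Y gives 9>6]
(B,P,X): NE
(B,P,Y): not NE [P1→A gives 5>2; P3→W gives 5>3]
(B,P,Z): not NE [P2→Q gives 9>4; P3→W gives 5>0]
(B,P,W): not NE [P1→A gives 6>3; P2→Q gives 9>3]
(B,Q,X): not NE [P1→A gives 9>6; P2→P gives 7>3; P3→Z gives 11>5]
(B,Q,Y): not NE [P2→P gives 7>5; P3→Z gives 11>7]
(B,Q,Z): not NE [P1→A gives 7>6]
(B,Q,W): not NE [P3→Z gives 11>9]

NE set: (B,P,X)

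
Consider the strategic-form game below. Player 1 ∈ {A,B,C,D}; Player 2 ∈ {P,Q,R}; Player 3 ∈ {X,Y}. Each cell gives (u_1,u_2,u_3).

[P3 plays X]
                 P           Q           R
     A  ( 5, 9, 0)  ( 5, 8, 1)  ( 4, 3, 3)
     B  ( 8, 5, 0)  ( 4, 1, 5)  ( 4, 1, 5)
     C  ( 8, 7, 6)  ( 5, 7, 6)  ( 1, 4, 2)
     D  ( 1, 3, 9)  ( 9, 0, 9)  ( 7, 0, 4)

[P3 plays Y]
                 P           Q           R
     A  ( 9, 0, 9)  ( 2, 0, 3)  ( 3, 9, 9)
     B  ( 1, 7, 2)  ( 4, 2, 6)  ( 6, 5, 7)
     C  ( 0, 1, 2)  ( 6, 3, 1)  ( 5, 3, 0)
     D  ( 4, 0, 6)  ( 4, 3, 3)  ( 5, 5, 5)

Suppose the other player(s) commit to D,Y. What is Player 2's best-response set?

BR_2 = {R}

u_2(P vs D,Y) = 0
u_2(Q vs D,Y) = 3
u_2(R vs D,Y) = 5
max payoff 5 at {R}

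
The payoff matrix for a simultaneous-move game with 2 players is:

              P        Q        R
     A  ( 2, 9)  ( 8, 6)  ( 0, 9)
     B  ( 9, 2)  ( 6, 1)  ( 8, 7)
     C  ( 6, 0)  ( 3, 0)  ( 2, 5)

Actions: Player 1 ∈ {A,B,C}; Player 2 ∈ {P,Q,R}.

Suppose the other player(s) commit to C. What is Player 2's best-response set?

u_2(P vs C) = 0
u_2(Q vs C) = 0
u_2(R vs C) = 5
max payoff 5 at {R}

BR_2 = {R}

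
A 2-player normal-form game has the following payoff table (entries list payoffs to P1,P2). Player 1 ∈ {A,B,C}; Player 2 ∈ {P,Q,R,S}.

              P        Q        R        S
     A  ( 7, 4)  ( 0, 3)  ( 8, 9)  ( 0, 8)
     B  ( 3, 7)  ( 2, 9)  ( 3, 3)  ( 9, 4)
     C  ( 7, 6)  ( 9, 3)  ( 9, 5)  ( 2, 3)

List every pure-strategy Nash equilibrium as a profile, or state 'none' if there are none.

(A,P): not NE [P2→R gives 9>4]
(A,Q): not NE [P1→C gives 9>0; P2→R gives 9>3]
(A,R): not NE [P1→C gives 9>8]
(A,S): not NE [P1→B gives 9>0; P2→R gives 9>8]
(B,P): not NE [P1→C gives 7>3; P2→Q gives 9>7]
(B,Q): not NE [P1→C gives 9>2]
(B,R): not NE [P1→C gives 9>3; P2→Q gives 9>3]
(B,S): not NE [P2→Q gives 9>4]
(C,P): NE
(C,Q): not NE [P2→P gives 6>3]
(C,R): not NE [P2→P gives 6>5]
(C,S): not NE [P1→B gives 9>2; P2→P gives 6>3]

PSNE = {(C,P)}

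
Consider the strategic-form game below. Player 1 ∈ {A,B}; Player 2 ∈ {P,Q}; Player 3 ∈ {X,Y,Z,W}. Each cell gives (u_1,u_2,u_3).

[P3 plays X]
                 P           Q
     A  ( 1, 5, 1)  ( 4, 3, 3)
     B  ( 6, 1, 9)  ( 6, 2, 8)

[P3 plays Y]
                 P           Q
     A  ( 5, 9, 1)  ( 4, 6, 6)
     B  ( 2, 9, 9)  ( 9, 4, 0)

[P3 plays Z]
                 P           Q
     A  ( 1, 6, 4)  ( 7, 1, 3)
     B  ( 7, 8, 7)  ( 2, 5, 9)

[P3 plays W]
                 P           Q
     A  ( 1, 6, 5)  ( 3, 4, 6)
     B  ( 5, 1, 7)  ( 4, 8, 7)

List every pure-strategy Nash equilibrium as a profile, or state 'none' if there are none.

Equilibria: none

(A,P,X): not NE [P1→B gives 6>1; P3→W gives 5>1]
(A,P,Y): not NE [P3→W gives 5>1]
(A,P,Z): not NE [P1→B gives 7>1; P3→W gives 5>4]
(A,P,W): not NE [P1→B gives 5>1]
(A,Q,X): not NE [P1→B gives 6>4; P2→P gives 5>3; P3→W gives 6>3]
(A,Q,Y): not NE [P1→B gives 9>4; P2→P gives 9>6]
(A,Q,Z): not NE [P2→P gives 6>1; P3→W gives 6>3]
(A,Q,W): not NE [P1→B gives 4>3; P2→P gives 6>4]
(B,P,X): not NE [P2→Q gives 2>1]
(B,P,Y): not NE [P1→A gives 5>2]
(B,P,Z): not NE [P3→Y gives 9>7]
(B,P,W): not NE [P2→Q gives 8>1; P3→Y gives 9>7]
(B,Q,X): not NE [P3→Z gives 9>8]
(B,Q,Y): not NE [P2→P gives 9>4; P3→Z gives 9>0]
(B,Q,Z): not NE [P1→A gives 7>2; P2→P gives 8>5]
(B,Q,W): not NE [P3→Z gives 9>7]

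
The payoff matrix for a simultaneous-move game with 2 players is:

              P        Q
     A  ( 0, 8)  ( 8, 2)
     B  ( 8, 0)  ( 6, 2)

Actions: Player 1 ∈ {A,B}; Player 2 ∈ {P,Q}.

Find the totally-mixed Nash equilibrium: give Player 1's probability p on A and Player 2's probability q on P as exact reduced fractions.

P1 mixes 1/4 on A; P2 mixes 1/5 on P

P1 indiff ⇒ q·0+(1-q)·8 = q·8+(1-q)·6 ⇒ q(-8) = (1-q)(-2) ⇒ q = 1/5
P2 indiff ⇒ p·8+(1-p)·0 = p·2+(1-p)·2 ⇒ p(6) = (1-p)(2) ⇒ p = 1/4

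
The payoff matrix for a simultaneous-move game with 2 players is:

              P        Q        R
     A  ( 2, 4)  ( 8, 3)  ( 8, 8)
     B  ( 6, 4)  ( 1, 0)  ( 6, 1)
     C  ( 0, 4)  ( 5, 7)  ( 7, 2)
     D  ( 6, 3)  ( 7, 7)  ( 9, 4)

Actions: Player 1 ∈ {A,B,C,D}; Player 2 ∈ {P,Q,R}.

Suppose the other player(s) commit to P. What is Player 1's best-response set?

argmax u_1 = {B,D}

u_1(A vs P) = 2
u_1(B vs P) = 6
u_1(C vs P) = 0
u_1(D vs P) = 6
max payoff 6 at {B,D}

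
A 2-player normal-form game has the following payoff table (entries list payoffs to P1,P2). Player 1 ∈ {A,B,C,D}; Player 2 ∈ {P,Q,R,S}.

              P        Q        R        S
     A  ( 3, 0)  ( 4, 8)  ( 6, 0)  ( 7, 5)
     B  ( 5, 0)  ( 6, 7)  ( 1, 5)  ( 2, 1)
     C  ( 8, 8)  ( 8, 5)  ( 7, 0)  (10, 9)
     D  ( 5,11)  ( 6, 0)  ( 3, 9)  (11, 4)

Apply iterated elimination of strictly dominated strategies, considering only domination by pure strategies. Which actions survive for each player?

IESDS → P1:{C,D} P2:{P,S}

P1 drop A (C beats it: P:8>3 Q:8>4 R:7>6 S:10>7)
P1 drop B (C beats it: P:8>5 Q:8>6 R:7>1 S:10>2)
P2 drop Q (P beats it: C:8>5 D:11>0)
P2 drop R (P beats it: C:8>0 D:11>9)
P1→{C,D} P2→{P,S}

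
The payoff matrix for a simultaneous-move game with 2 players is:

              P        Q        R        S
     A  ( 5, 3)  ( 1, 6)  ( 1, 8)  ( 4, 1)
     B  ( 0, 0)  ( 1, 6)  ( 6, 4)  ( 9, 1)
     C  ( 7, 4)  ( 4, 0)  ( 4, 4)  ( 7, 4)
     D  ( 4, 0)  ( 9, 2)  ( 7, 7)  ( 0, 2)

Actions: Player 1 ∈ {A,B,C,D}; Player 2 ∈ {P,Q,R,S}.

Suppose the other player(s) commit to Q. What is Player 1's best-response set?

u_1(A vs Q) = 1
u_1(B vs Q) = 1
u_1(C vs Q) = 4
u_1(D vs Q) = 9
max payoff 9 at {D}

BR_1 = {D}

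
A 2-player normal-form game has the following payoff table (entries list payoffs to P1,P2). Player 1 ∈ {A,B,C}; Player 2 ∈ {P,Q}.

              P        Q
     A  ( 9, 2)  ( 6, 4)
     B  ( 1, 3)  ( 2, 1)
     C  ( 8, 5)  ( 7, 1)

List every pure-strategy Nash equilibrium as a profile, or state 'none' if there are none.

PSNE: ∅

(A,P): not NE [P2→Q gives 4>2]
(A,Q): not NE [P1→C gives 7>6]
(B,P): not NE [P1→A gives 9>1]
(B,Q): not NE [P1→C gives 7>2; P2→P gives 3>1]
(C,P): not NE [P1→A gives 9>8]
(C,Q): not NE [P2→P gives 5>1]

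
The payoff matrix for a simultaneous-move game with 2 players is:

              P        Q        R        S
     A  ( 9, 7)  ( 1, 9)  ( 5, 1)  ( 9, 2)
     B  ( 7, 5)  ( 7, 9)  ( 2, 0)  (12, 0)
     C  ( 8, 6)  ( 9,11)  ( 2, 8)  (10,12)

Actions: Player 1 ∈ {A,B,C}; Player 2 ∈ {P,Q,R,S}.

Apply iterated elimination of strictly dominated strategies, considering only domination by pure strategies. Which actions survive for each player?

Remaining: P1:{B,C} P2:{Q,S}

P2 drop P (Q beats it: A:9>7 B:9>5 C:11>6)
P2 drop R (Q beats it: A:9>1 B:9>0 C:11>8)
P1 drop A (B beats it: Q:7>1 S:12>9)
P1→{B,C} P2→{Q,S}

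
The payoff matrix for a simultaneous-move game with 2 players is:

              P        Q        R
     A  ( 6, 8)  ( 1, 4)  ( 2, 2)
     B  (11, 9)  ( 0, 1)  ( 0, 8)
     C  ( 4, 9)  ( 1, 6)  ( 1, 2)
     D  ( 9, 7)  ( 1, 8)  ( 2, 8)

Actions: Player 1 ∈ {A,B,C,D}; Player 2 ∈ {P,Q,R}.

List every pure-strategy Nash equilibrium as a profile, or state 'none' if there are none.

PSNE = {(B,P), (D,Q), (D,R)}

(A,P): not NE [P1→B gives 11>6]
(A,Q): not NE [P2→P gives 8>4]
(A,R): not NE [P2→P gives 8>2]
(B,P): NE
(B,Q): not NE [P1→D gives 1>0; P2→P gives 9>1]
(B,R): not NE [P1→D gives 2>0; P2→P gives 9>8]
(C,P): not NE [P1→B gives 11>4]
(C,Q): not NE [P2→P gives 9>6]
(C,R): not NE [P1→D gives 2>1; P2→P gives 9>2]
(D,P): not NE [P1→B gives 11>9; P2→R gives 8>7]
(D,Q): NE
(D,R): NE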